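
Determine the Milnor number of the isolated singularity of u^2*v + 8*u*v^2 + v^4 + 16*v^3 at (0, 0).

The Hessian of f at 0 is [[0, 0], [0, 0]] with rank 0, so corank 2. A Groebner basis of the Jacobian ideal J(f) in C{u,v} is {u^3 - 16*u^2 + 256*v^2, u^2/4 + v^3 - 4*v^2, u*v + 4*v^2}; counting standard monomials gives mu = 5. Corank 2; j^3 = v*(u + 4*v)^2 has shape L^2 M (L != M), so D-series; mu = 5 gives D_5.

5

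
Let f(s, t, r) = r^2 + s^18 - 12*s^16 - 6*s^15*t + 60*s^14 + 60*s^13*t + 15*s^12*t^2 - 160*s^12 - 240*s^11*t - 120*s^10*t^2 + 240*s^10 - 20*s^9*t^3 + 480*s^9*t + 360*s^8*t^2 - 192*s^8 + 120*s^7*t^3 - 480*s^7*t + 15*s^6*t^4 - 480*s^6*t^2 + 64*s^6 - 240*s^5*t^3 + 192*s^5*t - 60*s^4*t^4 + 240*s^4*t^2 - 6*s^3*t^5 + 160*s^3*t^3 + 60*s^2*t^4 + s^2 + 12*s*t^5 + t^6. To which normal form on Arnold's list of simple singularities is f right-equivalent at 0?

The Hessian of f at 0 is [[2, 0, 0], [0, 0, 0], [0, 0, 2]] with rank 2, so corank 1. A Groebner basis of the Jacobian ideal J(f) in C{s,t,r} is {t^5, s, r}; counting standard monomials gives mu = 5. Corank 1: A-series; mu = 5 gives A_5.

A_5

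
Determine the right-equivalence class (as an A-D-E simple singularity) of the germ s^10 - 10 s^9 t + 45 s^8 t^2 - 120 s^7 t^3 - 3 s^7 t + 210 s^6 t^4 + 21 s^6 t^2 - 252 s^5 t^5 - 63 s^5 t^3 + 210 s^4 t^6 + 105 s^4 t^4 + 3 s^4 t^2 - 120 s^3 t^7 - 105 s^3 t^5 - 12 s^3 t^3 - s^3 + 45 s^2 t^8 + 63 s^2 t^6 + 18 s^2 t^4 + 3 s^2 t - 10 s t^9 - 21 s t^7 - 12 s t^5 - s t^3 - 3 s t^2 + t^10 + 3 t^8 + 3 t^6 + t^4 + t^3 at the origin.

E7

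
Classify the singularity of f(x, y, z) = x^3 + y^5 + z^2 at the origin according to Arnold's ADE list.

E_8

The Hessian of f at 0 has rank 1. Corank 2; j^3 = x^3 is a perfect cube, so E-series; the 5-jet and mu = 8 give E_8.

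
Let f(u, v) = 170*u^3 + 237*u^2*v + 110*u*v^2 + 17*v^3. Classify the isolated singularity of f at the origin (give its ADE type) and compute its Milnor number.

Type D_{4}, Milnor number mu = 4.

The Hessian of f at 0 has rank 0. Corank 2; j^3 = (2*u + v)*(85*u^2 + 76*u*v + 17*v^2) splits into three distinct lines over C (the quadratic factor has nonzero discriminant), so D_4.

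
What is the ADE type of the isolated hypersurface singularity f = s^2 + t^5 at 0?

A4

The Hessian of f at 0 is [[2, 0], [0, 0]] with rank 1, so corank 1. A Groebner basis of the Jacobian ideal J(f) in C{s,t} is {t^4, s}; counting standard monomials gives mu = 4. Corank 1: A-series; mu = 4 gives A_4.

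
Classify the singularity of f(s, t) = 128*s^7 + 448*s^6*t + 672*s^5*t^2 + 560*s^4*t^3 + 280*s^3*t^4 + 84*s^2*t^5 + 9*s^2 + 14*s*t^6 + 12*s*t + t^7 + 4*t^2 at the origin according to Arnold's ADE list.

A6

The Hessian of f at 0 is [[18, 12], [12, 8]] with rank 1, so corank 1. A Groebner basis of the Jacobian ideal J(f) in C{s,t} is {t^6, s + 2*t/3}; counting standard monomials gives mu = 6. Corank 1: A-series; mu = 6 gives A_6.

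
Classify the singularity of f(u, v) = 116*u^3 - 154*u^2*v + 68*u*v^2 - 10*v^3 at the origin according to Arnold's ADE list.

D4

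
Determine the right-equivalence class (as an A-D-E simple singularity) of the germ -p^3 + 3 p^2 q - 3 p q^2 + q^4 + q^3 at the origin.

E_{6}

The Hessian of f at 0 has rank 0. Corank 2; j^3 = -(p - q)^3 is a perfect cube, so E-series; the 4-jet and mu = 6 give E_6.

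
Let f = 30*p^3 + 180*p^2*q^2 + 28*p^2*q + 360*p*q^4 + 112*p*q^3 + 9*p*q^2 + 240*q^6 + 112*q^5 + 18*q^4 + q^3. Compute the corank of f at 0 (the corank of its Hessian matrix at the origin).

Hessian at 0 has rank 0.

2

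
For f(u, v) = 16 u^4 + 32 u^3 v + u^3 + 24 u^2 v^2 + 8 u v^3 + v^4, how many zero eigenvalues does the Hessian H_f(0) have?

Hessian at 0 has rank 0.

2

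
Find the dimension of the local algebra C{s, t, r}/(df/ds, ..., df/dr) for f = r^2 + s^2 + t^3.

2

The Hessian of f at 0 has rank 2. Corank 1: A-series; mu = 2 gives A_2.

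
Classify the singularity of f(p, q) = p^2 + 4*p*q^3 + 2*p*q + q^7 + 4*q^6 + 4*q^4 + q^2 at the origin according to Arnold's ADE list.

A6

The Hessian of f at 0 has rank 1. Corank 1: A-series; mu = 6 gives A_6.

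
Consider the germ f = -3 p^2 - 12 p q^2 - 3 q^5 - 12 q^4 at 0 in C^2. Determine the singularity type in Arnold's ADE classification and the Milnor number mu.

The Hessian of f at 0 has rank 1. Corank 1: A-series; mu = 4 gives A_4.

Type A_4, Milnor number mu = 4.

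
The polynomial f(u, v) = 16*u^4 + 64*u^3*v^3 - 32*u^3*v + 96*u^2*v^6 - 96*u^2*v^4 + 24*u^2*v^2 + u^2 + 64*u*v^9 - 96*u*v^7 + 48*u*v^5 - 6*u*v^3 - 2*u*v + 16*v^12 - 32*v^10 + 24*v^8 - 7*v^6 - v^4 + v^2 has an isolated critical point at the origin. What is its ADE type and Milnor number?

Type A_3, Milnor number mu = 3.

The Hessian of f at 0 has rank 1. Corank 1: A-series; mu = 3 gives A_3.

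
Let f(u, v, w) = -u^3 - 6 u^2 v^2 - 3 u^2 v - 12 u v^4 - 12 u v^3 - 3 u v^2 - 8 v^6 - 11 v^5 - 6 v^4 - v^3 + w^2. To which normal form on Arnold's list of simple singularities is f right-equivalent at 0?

The Hessian of f at 0 has rank 1. Corank 2; j^3 = -(u + v)^3 is a perfect cube, so E-series; the 5-jet and mu = 8 give E_8.

E_{8}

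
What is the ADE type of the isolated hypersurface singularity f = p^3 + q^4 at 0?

The Hessian of f at 0 has rank 0. Corank 2; j^3 = p^3 is a perfect cube, so E-series; the 4-jet and mu = 6 give E_6.

E_{6}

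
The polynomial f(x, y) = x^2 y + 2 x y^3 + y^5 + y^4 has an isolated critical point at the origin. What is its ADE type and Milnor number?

Type D_5, Milnor number mu = 5.

The Hessian of f at 0 has rank 0. Corank 2; j^3 = x^2*y has shape L^2 M (L != M), so D-series; mu = 5 gives D_5.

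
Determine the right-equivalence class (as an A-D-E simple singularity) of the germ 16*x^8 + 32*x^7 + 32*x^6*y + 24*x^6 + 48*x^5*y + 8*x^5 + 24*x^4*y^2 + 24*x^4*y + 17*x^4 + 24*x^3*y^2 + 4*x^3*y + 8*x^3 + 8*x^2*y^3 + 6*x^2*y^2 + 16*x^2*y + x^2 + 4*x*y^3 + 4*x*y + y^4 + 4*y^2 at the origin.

A_3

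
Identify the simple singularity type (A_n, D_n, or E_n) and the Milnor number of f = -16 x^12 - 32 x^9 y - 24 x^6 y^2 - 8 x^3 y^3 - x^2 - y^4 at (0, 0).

Type A3, Milnor number mu = 3.

The Hessian of f at 0 has rank 1. Corank 1: A-series; mu = 3 gives A_3.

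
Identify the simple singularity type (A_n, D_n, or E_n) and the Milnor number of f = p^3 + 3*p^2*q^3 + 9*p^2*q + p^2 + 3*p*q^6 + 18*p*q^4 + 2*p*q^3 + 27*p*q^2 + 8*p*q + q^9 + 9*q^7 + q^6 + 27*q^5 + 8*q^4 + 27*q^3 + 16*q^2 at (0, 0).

Type A_2, Milnor number mu = 2.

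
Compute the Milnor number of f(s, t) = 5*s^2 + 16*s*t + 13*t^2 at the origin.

1

The Hessian of f at 0 is [[10, 16], [16, 26]] with rank 2, so corank 0. A Groebner basis of the Jacobian ideal J(f) in C{s,t} is {s, t}; counting standard monomials gives mu = 1. Corank 0: nondegenerate Morse point, so A_1.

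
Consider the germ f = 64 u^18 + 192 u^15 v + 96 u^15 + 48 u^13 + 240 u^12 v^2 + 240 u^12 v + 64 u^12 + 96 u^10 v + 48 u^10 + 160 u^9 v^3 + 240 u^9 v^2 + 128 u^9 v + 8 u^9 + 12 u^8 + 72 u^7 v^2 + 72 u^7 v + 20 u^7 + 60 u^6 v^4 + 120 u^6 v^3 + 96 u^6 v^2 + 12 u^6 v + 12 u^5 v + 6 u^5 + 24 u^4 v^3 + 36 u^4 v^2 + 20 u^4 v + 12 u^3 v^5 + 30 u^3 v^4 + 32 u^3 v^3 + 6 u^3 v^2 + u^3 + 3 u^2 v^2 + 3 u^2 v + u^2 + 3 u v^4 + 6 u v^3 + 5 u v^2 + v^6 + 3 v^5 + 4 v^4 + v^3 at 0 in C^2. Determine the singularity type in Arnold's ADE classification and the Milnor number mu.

Type A_{2}, Milnor number mu = 2.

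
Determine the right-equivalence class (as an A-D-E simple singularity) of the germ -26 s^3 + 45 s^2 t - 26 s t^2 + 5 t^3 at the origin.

The Hessian of f at 0 is [[0, 0], [0, 0]] with rank 0, so corank 2. A Groebner basis of the Jacobian ideal J(f) in C{s,t} is {t^3, s^2 + t^2/3, s*t}; counting standard monomials gives mu = 4. Corank 2; j^3 = -(2*s - t)*(13*s^2 - 16*s*t + 5*t^2) splits into three distinct lines over C (the quadratic factor has nonzero discriminant), so D_4.

D_{4}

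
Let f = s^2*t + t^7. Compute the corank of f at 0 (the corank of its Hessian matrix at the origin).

2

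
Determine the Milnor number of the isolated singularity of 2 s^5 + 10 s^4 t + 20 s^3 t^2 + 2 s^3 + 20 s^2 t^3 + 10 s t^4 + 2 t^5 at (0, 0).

The Hessian of f at 0 has rank 0. Corank 2; j^3 = 2*s^3 is a perfect cube, so E-series; the 5-jet and mu = 8 give E_8.

8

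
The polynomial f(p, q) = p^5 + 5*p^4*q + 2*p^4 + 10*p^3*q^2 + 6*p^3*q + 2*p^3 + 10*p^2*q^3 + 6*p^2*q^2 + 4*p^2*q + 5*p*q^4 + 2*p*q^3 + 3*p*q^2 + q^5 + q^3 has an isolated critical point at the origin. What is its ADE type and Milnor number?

The Hessian of f at 0 has rank 0. Corank 2; j^3 = (p + q)*(2*p^2 + 2*p*q + q^2) splits into three distinct lines over C (the quadratic factor has nonzero discriminant), so D_4.

Type D_{4}, Milnor number mu = 4.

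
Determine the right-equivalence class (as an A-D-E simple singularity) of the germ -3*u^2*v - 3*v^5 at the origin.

The Hessian of f at 0 has rank 0. Corank 2; j^3 = -3*u^2*v has shape L^2 M (L != M), so D-series; mu = 6 gives D_6.

D_6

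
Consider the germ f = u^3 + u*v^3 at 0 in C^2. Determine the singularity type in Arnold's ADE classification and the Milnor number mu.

The Hessian of f at 0 has rank 0. Corank 2; j^3 = u^3 is a perfect cube, so E-series; the 4-jet and mu = 7 give E_7.

Type E_{7}, Milnor number mu = 7.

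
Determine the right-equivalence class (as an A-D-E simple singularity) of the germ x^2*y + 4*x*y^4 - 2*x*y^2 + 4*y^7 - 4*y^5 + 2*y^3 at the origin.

D_4

The Hessian of f at 0 has rank 0. Corank 2; j^3 = y*(x^2 - 2*x*y + 2*y^2) splits into three distinct lines over C (the quadratic factor has nonzero discriminant), so D_4.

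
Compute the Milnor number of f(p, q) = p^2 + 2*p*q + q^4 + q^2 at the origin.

3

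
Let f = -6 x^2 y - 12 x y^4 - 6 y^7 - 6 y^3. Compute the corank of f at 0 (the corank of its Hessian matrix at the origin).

2

Hessian at 0 has rank 0.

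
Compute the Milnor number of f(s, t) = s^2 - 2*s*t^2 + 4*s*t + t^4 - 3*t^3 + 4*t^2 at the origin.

2

The Hessian of f at 0 has rank 1. Corank 1: A-series; mu = 2 gives A_2.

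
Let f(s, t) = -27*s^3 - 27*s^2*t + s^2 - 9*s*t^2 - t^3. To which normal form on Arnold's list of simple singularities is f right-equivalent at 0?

The Hessian of f at 0 has rank 1. Corank 1: A-series; mu = 2 gives A_2.

A2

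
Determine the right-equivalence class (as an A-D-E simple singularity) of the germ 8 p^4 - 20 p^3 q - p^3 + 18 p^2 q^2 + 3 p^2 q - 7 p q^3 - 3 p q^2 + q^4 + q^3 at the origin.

E7

The Hessian of f at 0 has rank 0. Corank 2; j^3 = -(p - q)^3 is a perfect cube, so E-series; the 4-jet and mu = 7 give E_7.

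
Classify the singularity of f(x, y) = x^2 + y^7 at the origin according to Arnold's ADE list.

A_6

The Hessian of f at 0 has rank 1. Corank 1: A-series; mu = 6 gives A_6.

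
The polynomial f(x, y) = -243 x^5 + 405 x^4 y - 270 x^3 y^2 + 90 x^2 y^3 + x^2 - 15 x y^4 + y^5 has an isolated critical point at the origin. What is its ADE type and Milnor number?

Type A_4, Milnor number mu = 4.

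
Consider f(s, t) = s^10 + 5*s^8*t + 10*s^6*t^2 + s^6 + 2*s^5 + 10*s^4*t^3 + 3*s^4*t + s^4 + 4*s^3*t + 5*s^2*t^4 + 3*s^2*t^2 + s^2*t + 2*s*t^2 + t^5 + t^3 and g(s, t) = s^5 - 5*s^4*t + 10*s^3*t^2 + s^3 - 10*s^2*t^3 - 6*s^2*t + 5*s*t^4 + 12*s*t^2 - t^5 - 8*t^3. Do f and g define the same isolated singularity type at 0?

No.

The Hessian of f at 0 is [[0, 0], [0, 0]] with rank 0, so corank 2. A Groebner basis of the Jacobian ideal J(f) in C{s,t} is {s^3 - s^2/4 - 3*s*t/2 - 5*t^2/4, s^2*t + s*t + t^2, s^2/4 + s*t^2 - s*t/2 - 3*t^2/4, -s^2/2 + t^3 + t^2/2}; counting standard monomials gives mu = 6. Corank 2; j^3 = t*(s + t)^2 has shape L^2 M (L != M), so D-series; mu = 6 gives D_6. The Hessian of g at 0 is [[0, 0], [0, 0]] with rank 0, so corank 2. A Groebner basis of the Jacobian ideal J(g) in C{s,t} is {t^5, s*t^3 - 7*t^4/4, s^2 - 4*s*t + 4*t^2}; counting standard monomials gives mu = 8. Corank 2; j^3 = (s - 2*t)^3 is a perfect cube, so E-series; the 5-jet and mu = 8 give E_8. f is D_6 but g is E_8, hence not right-equivalent.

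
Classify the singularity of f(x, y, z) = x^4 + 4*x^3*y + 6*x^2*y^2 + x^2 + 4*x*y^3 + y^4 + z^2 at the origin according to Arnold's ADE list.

A3

The Hessian of f at 0 has rank 2. Corank 1: A-series; mu = 3 gives A_3.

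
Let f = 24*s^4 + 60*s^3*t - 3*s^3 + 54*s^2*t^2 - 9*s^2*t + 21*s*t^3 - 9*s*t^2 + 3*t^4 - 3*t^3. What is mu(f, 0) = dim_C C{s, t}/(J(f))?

The Hessian of f at 0 has rank 0. Corank 2; j^3 = -3*(s + t)^3 is a perfect cube, so E-series; the 4-jet and mu = 7 give E_7.

7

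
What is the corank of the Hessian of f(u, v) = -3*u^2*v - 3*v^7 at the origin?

The Hessian at 0 is [[0, 0], [0, 0]] of rank 0; hence corank 2.

2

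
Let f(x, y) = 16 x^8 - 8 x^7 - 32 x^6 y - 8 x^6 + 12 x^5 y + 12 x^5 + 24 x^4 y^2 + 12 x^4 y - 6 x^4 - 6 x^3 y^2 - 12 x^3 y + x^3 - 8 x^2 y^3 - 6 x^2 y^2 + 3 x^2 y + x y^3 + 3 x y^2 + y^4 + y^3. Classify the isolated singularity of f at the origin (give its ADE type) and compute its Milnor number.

Type E_7, Milnor number mu = 7.

The Hessian of f at 0 is [[0, 0], [0, 0]] with rank 0, so corank 2. A Groebner basis of the Jacobian ideal J(f) in C{x,y} is {-3*x^2/26 - 3*x*y/13 + y^4 - y^3/26 - 3*y^2/26, x^3 - 21*x^2/26 - 21*x*y/13 + 19*y^3/26 - 21*y^2/26, x^2*y + x^2/2 + x*y - 5*y^3/6 + y^2/2, -3*x^2/13 + x*y^2 - 6*x*y/13 + 12*y^3/13 - 3*y^2/13}; counting standard monomials gives mu = 7. Corank 2; j^3 = (x + y)^3 is a perfect cube, so E-series; the 4-jet and mu = 7 give E_7.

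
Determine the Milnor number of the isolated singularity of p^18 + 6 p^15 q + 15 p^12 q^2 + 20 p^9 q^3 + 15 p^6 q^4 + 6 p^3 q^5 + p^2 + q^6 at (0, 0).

5

The Hessian of f at 0 has rank 1. Corank 1: A-series; mu = 5 gives A_5.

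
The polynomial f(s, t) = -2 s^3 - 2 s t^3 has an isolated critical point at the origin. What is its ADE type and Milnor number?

Type E_7, Milnor number mu = 7.

The Hessian of f at 0 is [[0, 0], [0, 0]] with rank 0, so corank 2. A Groebner basis of the Jacobian ideal J(f) in C{s,t} is {s^3, s*t^2, 3*s^2 + t^3}; counting standard monomials gives mu = 7. Corank 2; j^3 = -2*s^3 is a perfect cube, so E-series; the 4-jet and mu = 7 give E_7.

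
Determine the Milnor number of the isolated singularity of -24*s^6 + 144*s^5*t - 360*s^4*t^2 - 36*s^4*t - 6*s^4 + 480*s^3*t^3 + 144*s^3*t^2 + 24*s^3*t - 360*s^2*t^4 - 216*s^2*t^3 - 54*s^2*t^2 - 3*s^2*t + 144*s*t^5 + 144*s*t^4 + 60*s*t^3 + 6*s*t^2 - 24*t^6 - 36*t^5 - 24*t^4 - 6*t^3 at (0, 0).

4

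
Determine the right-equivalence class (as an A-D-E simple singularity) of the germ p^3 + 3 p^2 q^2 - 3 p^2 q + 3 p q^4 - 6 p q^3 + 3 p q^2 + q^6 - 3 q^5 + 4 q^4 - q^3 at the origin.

E_{6}

The Hessian of f at 0 has rank 0. Corank 2; j^3 = (p - q)^3 is a perfect cube, so E-series; the 4-jet and mu = 6 give E_6.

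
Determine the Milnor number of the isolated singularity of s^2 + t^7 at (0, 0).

The Hessian of f at 0 is [[2, 0], [0, 0]] with rank 1, so corank 1. A Groebner basis of the Jacobian ideal J(f) in C{s,t} is {t^6, s}; counting standard monomials gives mu = 6. Corank 1: A-series; mu = 6 gives A_6.

6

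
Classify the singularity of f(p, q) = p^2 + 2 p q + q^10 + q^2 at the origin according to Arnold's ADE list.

The Hessian of f at 0 has rank 1. Corank 1: A-series; mu = 9 gives A_9.

A9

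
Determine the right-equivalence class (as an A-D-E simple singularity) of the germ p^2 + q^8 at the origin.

A_{7}

The Hessian of f at 0 has rank 1. Corank 1: A-series; mu = 7 gives A_7.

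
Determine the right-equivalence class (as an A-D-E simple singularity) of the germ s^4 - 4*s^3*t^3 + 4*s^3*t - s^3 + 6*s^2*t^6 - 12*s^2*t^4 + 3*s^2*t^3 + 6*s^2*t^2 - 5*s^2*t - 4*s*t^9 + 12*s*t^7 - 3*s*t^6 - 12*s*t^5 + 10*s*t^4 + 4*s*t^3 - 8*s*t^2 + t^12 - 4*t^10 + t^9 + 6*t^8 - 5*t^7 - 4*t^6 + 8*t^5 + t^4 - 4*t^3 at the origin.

D_5

The Hessian of f at 0 has rank 0. Corank 2; j^3 = -(s + t)*(s + 2*t)^2 has shape L^2 M (L != M), so D-series; mu = 5 gives D_5.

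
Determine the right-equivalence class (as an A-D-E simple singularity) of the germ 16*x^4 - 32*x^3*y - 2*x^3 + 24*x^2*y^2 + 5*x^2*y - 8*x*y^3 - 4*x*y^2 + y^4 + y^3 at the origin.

D5

The Hessian of f at 0 has rank 0. Corank 2; j^3 = -(x - y)^2*(2*x - y) has shape L^2 M (L != M), so D-series; mu = 5 gives D_5.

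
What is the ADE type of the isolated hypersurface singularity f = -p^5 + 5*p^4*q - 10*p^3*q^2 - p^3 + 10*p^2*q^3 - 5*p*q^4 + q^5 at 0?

The Hessian of f at 0 has rank 0. Corank 2; j^3 = -p^3 is a perfect cube, so E-series; the 5-jet and mu = 8 give E_8.

E8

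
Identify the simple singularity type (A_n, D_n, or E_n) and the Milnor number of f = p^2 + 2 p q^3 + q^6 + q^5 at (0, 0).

Type A_{4}, Milnor number mu = 4.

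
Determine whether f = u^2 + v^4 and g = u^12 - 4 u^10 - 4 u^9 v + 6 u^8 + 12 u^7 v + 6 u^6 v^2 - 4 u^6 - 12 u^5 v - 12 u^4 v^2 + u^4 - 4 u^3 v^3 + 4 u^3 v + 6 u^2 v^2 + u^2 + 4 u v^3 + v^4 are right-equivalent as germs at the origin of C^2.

The Hessian of f at 0 has rank 1. Corank 1: A-series; mu = 3 gives A_3. The Hessian of g at 0 has rank 1. Corank 1: A-series; mu = 3 gives A_3. Both have type A_3, hence right-equivalent.

Yes.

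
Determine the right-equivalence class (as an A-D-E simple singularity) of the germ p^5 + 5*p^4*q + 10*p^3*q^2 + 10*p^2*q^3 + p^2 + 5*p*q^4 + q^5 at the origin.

The Hessian of f at 0 is [[2, 0], [0, 0]] with rank 1, so corank 1. A Groebner basis of the Jacobian ideal J(f) in C{p,q} is {q^4, p}; counting standard monomials gives mu = 4. Corank 1: A-series; mu = 4 gives A_4.

A_4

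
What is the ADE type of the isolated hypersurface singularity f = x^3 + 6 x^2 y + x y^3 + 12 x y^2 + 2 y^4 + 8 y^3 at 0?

The Hessian of f at 0 is [[0, 0], [0, 0]] with rank 0, so corank 2. A Groebner basis of the Jacobian ideal J(f) in C{x,y} is {x^3 + 6*x^2*y + 48*x^2 + 192*x*y + 192*y^2, -6*x^2 + x*y^2 - 24*x*y - 24*y^2, 3*x^2 + 12*x*y + y^3 + 12*y^2}; counting standard monomials gives mu = 7. Corank 2; j^3 = (x + 2*y)^3 is a perfect cube, so E-series; the 4-jet and mu = 7 give E_7.

E_{7}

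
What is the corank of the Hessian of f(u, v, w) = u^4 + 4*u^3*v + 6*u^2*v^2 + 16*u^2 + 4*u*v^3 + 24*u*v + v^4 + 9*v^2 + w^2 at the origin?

Hessian at 0 has rank 2.

1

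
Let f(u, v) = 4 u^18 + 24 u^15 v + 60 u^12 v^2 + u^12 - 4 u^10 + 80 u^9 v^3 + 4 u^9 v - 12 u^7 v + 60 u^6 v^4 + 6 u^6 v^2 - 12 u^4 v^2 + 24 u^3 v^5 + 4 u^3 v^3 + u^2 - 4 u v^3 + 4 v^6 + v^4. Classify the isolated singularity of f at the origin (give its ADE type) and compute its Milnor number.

The Hessian of f at 0 has rank 1. Corank 1: A-series; mu = 3 gives A_3.

Type A_3, Milnor number mu = 3.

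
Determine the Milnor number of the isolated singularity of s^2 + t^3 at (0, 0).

2

The Hessian of f at 0 has rank 1. Corank 1: A-series; mu = 2 gives A_2.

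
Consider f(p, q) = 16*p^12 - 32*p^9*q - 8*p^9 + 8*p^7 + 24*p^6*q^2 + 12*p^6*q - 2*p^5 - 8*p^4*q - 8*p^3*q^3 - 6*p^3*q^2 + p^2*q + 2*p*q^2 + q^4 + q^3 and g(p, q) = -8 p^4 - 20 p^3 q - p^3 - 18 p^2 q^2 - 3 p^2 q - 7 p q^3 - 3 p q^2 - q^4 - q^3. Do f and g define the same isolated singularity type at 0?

No.

The Hessian of f at 0 is [[0, 0], [0, 0]] with rank 0, so corank 2. A Groebner basis of the Jacobian ideal J(f) in C{p,q} is {p^3 - p^2/4 + q^2/4, p^2/4 + q^3 - q^2/4, p*q + q^2}; counting standard monomials gives mu = 5. Corank 2; j^3 = q*(p + q)^2 has shape L^2 M (L != M), so D-series; mu = 5 gives D_5. The Hessian of g at 0 is [[0, 0], [0, 0]] with rank 0, so corank 2. A Groebner basis of the Jacobian ideal J(g) in C{p,q} is {3*p^2/4 + 3*p*q/2 + q^4 - q^3/4 + 3*q^2/4, p^3 + 9*p^2/4 + 9*p*q/2 + q^3/4 + 9*q^2/4, p^2*q - 7*p^2/4 - 7*p*q/2 - 5*q^3/12 - 7*q^2/4, p^2 + p*q^2 + 2*p*q + 2*q^3/3 + q^2}; counting standard monomials gives mu = 7. Corank 2; j^3 = -(p + q)^3 is a perfect cube, so E-series; the 4-jet and mu = 7 give E_7. f is D_5 but g is E_7, hence not right-equivalent.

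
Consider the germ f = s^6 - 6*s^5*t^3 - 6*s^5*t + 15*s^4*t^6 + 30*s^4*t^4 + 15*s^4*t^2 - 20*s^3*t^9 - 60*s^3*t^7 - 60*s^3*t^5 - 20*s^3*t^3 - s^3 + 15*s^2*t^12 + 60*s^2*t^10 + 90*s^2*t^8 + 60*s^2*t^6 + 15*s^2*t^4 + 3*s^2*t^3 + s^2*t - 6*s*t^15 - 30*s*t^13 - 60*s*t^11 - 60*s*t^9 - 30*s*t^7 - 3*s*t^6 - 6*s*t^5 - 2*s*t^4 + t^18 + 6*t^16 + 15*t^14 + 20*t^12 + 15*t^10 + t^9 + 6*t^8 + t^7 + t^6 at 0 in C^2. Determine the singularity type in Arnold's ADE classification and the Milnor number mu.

Type D_7, Milnor number mu = 7.

The Hessian of f at 0 has rank 0. Corank 2; j^3 = -s^2*(s - t) has shape L^2 M (L != M), so D-series; mu = 7 gives D_7.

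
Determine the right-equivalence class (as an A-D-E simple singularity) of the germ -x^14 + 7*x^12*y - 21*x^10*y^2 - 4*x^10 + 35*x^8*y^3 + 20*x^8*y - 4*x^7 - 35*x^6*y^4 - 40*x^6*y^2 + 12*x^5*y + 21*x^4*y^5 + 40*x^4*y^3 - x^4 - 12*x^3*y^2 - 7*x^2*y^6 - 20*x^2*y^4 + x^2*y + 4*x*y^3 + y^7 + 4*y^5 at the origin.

The Hessian of f at 0 is [[0, 0], [0, 0]] with rank 0, so corank 2. A Groebner basis of the Jacobian ideal J(f) in C{x,y} is {-x^2/4 - 7*x*y/64 + y^4 - 7*y^3/32, x^3 + x*y/2 + y^3, x^2/2 + x*y^2 + 7*x*y/32 + 7*y^3/16}; counting standard monomials gives mu = 8. Corank 2; j^3 = x^2*y has shape L^2 M (L != M), so D-series; mu = 8 gives D_8.

D_{8}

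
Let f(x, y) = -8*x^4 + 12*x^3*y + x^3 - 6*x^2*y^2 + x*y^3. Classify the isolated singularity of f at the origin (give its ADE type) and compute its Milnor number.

Type E7, Milnor number mu = 7.

The Hessian of f at 0 is [[0, 0], [0, 0]] with rank 0, so corank 2. A Groebner basis of the Jacobian ideal J(f) in C{x,y} is {3*x^2/4 + y^4 + y^3/4, x^3, x^2*y - x^2/4 - y^3/12, -x^2 + x*y^2 - y^3/3}; counting standard monomials gives mu = 7. Corank 2; j^3 = x^3 is a perfect cube, so E-series; the 4-jet and mu = 7 give E_7.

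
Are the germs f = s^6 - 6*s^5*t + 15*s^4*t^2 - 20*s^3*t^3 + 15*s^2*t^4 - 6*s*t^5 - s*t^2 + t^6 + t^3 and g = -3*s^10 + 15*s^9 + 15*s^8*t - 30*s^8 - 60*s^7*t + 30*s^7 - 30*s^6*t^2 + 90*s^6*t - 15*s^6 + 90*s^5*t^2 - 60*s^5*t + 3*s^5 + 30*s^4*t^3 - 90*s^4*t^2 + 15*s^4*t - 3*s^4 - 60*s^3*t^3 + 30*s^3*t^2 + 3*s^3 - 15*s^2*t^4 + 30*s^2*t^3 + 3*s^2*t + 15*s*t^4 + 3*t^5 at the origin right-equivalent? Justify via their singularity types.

No.

The Hessian of f at 0 has rank 0. Corank 2; j^3 = -t^2*(s - t) has shape L^2 M (L != M), so D-series; mu = 7 gives D_7. The Hessian of g at 0 has rank 0. Corank 2; j^3 = 3*s^2*(s + t) has shape L^2 M (L != M), so D-series; mu = 6 gives D_6. f is D_7 but g is D_6, hence not right-equivalent.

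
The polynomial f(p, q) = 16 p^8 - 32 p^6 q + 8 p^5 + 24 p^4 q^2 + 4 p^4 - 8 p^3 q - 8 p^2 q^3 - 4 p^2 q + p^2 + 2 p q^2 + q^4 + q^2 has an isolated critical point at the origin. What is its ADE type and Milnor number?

Type A_1, Milnor number mu = 1.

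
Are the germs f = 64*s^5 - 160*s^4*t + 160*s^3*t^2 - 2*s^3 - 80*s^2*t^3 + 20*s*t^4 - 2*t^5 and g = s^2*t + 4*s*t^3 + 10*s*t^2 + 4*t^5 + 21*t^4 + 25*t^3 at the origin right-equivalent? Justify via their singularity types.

The Hessian of f at 0 is [[0, 0], [0, 0]] with rank 0, so corank 2. A Groebner basis of the Jacobian ideal J(f) in C{s,t} is {t^5, s*t^3 - t^4/8, s^2}; counting standard monomials gives mu = 8. Corank 2; j^3 = -2*s^3 is a perfect cube, so E-series; the 5-jet and mu = 8 give E_8. The Hessian of g at 0 is [[0, 0], [0, 0]] with rank 0, so corank 2. A Groebner basis of the Jacobian ideal J(g) in C{s,t} is {s*t^2 - 5*s*t/2 - 25*t^2/2, s*t/2 + t^3 + 5*t^2/2, s^2 + 8*s*t + 15*t^2}; counting standard monomials gives mu = 5. Corank 2; j^3 = t*(s + 5*t)^2 has shape L^2 M (L != M), so D-series; mu = 5 gives D_5. f is E_8 but g is D_5, hence not right-equivalent.

No.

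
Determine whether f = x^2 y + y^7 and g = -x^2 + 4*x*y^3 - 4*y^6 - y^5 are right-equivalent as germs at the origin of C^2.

The Hessian of f at 0 has rank 0. Corank 2; j^3 = x^2*y has shape L^2 M (L != M), so D-series; mu = 8 gives D_8. The Hessian of g at 0 has rank 1. Corank 1: A-series; mu = 4 gives A_4. f is D_8 but g is A_4, hence not right-equivalent.

No.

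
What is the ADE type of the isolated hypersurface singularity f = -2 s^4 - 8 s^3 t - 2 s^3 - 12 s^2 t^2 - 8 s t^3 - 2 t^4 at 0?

E6

The Hessian of f at 0 has rank 0. Corank 2; j^3 = -2*s^3 is a perfect cube, so E-series; the 4-jet and mu = 6 give E_6.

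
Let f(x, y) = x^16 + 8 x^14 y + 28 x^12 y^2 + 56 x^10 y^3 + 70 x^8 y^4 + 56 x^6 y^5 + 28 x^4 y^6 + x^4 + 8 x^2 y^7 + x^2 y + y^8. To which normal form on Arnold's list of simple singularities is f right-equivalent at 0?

D_9

The Hessian of f at 0 is [[0, 0], [0, 0]] with rank 0, so corank 2. A Groebner basis of the Jacobian ideal J(f) in C{x,y} is {x^2/8 + y^7, x^3, x*y}; counting standard monomials gives mu = 9. Corank 2; j^3 = x^2*y has shape L^2 M (L != M), so D-series; mu = 9 gives D_9.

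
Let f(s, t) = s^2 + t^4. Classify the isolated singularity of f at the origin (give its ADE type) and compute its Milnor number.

Type A3, Milnor number mu = 3.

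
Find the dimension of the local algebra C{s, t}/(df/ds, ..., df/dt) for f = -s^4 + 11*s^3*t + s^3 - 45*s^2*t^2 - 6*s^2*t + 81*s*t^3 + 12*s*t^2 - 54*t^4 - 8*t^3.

The Hessian of f at 0 is [[0, 0], [0, 0]] with rank 0, so corank 2. A Groebner basis of the Jacobian ideal J(f) in C{s,t} is {3*s^2 - 12*s*t + t^4 + t^3 + 12*t^2, s^3 - 30*s^2 + 120*s*t - 18*t^3 - 120*t^2, s^2*t - 9*s^2 + 36*s*t - 7*t^3 - 36*t^2, -2*s^2 + s*t^2 + 8*s*t - 8*t^3/3 - 8*t^2}; counting standard monomials gives mu = 7. Corank 2; j^3 = (s - 2*t)^3 is a perfect cube, so E-series; the 4-jet and mu = 7 give E_7.

7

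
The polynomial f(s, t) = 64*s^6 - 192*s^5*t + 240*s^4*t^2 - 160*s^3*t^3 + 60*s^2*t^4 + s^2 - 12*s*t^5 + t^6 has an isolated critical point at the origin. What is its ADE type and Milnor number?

Type A_5, Milnor number mu = 5.

The Hessian of f at 0 is [[2, 0], [0, 0]] with rank 1, so corank 1. A Groebner basis of the Jacobian ideal J(f) in C{s,t} is {t^5, s}; counting standard monomials gives mu = 5. Corank 1: A-series; mu = 5 gives A_5.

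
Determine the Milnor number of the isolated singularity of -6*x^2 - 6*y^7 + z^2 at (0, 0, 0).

The Hessian of f at 0 has rank 2. Corank 1: A-series; mu = 6 gives A_6.

6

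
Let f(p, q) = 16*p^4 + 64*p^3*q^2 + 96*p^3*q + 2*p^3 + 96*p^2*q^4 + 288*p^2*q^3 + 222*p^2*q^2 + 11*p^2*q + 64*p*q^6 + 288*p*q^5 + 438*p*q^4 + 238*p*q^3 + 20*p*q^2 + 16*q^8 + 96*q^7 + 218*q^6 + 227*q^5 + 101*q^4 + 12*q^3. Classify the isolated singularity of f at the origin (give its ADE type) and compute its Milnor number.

The Hessian of f at 0 has rank 0. Corank 2; j^3 = (p + 2*q)^2*(2*p + 3*q) has shape L^2 M (L != M), so D-series; mu = 5 gives D_5.

Type D_{5}, Milnor number mu = 5.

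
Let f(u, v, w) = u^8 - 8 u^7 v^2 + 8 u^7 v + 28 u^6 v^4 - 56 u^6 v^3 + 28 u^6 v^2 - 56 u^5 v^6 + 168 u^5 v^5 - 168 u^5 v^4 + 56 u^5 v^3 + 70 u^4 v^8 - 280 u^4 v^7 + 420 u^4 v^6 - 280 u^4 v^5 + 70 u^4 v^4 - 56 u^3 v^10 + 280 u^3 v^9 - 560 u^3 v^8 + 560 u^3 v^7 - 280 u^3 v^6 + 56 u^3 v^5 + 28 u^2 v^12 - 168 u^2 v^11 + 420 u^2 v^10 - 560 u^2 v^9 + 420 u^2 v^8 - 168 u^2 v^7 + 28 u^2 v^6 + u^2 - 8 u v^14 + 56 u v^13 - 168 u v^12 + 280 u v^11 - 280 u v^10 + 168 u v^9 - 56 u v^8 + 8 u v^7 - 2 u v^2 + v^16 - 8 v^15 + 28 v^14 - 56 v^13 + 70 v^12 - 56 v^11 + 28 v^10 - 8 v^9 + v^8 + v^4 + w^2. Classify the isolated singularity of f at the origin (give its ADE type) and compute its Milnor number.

The Hessian of f at 0 has rank 2. Corank 1: A-series; mu = 7 gives A_7.

Type A7, Milnor number mu = 7.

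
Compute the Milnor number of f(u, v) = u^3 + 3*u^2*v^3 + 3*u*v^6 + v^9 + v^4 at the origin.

6

The Hessian of f at 0 has rank 0. Corank 2; j^3 = u^3 is a perfect cube, so E-series; the 4-jet and mu = 6 give E_6.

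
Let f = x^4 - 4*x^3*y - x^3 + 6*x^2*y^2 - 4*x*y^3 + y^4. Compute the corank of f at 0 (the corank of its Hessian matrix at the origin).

2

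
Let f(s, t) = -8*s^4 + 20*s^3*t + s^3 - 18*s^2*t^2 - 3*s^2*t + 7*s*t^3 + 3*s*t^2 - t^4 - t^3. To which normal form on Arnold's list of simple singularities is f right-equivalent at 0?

E_7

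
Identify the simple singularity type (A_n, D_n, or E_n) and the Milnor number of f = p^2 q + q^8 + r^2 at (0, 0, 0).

Type D_9, Milnor number mu = 9.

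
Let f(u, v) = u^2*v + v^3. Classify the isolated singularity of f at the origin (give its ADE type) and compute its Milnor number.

Type D_{4}, Milnor number mu = 4.

The Hessian of f at 0 has rank 0. Corank 2; j^3 = v*(u^2 + v^2) splits into three distinct lines over C (the quadratic factor has nonzero discriminant), so D_4.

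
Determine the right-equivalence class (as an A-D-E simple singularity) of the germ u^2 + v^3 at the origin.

A_{2}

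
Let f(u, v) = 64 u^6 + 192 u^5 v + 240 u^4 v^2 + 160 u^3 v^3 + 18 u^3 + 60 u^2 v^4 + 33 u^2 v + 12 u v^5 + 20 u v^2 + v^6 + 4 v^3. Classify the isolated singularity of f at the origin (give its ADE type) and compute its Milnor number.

Type D_7, Milnor number mu = 7.

The Hessian of f at 0 has rank 0. Corank 2; j^3 = (2*u + v)*(3*u + 2*v)^2 has shape L^2 M (L != M), so D-series; mu = 7 gives D_7.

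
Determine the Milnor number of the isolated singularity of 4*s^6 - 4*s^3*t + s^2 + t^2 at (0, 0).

1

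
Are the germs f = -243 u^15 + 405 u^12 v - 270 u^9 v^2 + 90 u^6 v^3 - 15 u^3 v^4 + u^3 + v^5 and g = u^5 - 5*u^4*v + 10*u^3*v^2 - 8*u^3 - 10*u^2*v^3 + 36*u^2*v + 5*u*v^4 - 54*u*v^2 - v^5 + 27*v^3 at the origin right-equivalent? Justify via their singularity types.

Yes.

The Hessian of f at 0 is [[0, 0], [0, 0]] with rank 0, so corank 2. A Groebner basis of the Jacobian ideal J(f) in C{u,v} is {v^4, u^2}; counting standard monomials gives mu = 8. Corank 2; j^3 = u^3 is a perfect cube, so E-series; the 5-jet and mu = 8 give E_8. The Hessian of g at 0 is [[0, 0], [0, 0]] with rank 0, so corank 2. A Groebner basis of the Jacobian ideal J(g) in C{u,v} is {v^5, u*v^3 - 11*v^4/8, u^2 - 3*u*v + 9*v^2/4}; counting standard monomials gives mu = 8. Corank 2; j^3 = -(2*u - 3*v)^3 is a perfect cube, so E-series; the 5-jet and mu = 8 give E_8. Both have type E_8, hence right-equivalent.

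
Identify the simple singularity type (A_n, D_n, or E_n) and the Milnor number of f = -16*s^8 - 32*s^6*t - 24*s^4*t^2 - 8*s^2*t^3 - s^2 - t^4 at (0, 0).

The Hessian of f at 0 has rank 1. Corank 1: A-series; mu = 3 gives A_3.

Type A_3, Milnor number mu = 3.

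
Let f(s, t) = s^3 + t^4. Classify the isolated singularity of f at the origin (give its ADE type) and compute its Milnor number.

Type E_6, Milnor number mu = 6.

The Hessian of f at 0 is [[0, 0], [0, 0]] with rank 0, so corank 2. A Groebner basis of the Jacobian ideal J(f) in C{s,t} is {t^3, s^2}; counting standard monomials gives mu = 6. Corank 2; j^3 = s^3 is a perfect cube, so E-series; the 4-jet and mu = 6 give E_6.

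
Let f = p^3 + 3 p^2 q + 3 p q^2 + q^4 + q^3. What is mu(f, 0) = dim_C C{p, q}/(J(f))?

6

The Hessian of f at 0 has rank 0. Corank 2; j^3 = (p + q)^3 is a perfect cube, so E-series; the 4-jet and mu = 6 give E_6.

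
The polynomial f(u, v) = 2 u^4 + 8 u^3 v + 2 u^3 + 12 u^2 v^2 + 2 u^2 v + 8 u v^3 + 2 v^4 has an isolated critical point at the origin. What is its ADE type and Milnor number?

The Hessian of f at 0 has rank 0. Corank 2; j^3 = 2*u^2*(u + v) has shape L^2 M (L != M), so D-series; mu = 5 gives D_5.

Type D_{5}, Milnor number mu = 5.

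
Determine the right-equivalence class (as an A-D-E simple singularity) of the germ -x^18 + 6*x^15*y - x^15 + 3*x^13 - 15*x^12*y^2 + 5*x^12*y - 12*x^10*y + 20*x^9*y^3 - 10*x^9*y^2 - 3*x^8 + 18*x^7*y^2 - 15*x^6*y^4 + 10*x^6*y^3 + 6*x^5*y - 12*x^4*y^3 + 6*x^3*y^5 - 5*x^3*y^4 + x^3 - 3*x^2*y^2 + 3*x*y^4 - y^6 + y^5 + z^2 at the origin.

E_8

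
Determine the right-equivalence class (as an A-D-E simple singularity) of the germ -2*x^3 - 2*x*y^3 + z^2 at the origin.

E_7

The Hessian of f at 0 has rank 1. Corank 2; j^3 = -2*x^3 is a perfect cube, so E-series; the 4-jet and mu = 7 give E_7.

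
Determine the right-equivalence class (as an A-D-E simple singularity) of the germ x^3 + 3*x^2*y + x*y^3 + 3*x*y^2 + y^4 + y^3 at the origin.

The Hessian of f at 0 is [[0, 0], [0, 0]] with rank 0, so corank 2. A Groebner basis of the Jacobian ideal J(f) in C{x,y} is {x^3 + 3*x^2*y + 6*x^2 + 12*x*y + 6*y^2, -3*x^2 + x*y^2 - 6*x*y - 3*y^2, 3*x^2 + 6*x*y + y^3 + 3*y^2}; counting standard monomials gives mu = 7. Corank 2; j^3 = (x + y)^3 is a perfect cube, so E-series; the 4-jet and mu = 7 give E_7.

E_7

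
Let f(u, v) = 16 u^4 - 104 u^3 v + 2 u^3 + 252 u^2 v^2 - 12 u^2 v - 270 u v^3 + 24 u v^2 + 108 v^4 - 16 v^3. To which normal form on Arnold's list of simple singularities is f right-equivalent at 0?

The Hessian of f at 0 is [[0, 0], [0, 0]] with rank 0, so corank 2. A Groebner basis of the Jacobian ideal J(f) in C{u,v} is {3*u^2/4 - 3*u*v + v^4 + v^3/4 + 3*v^2, u^3 + 21*u^2/2 - 42*u*v - 9*v^3/2 + 42*v^2, u^2*v + 15*u^2/4 - 15*u*v - 11*v^3/4 + 15*v^2, u^2 + u*v^2 - 4*u*v - 5*v^3/3 + 4*v^2}; counting standard monomials gives mu = 7. Corank 2; j^3 = 2*(u - 2*v)^3 is a perfect cube, so E-series; the 4-jet and mu = 7 give E_7.

E7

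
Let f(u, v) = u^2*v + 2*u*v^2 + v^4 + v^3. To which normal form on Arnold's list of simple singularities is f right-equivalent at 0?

D5

The Hessian of f at 0 has rank 0. Corank 2; j^3 = v*(u + v)^2 has shape L^2 M (L != M), so D-series; mu = 5 gives D_5.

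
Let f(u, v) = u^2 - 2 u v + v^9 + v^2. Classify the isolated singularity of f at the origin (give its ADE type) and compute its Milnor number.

The Hessian of f at 0 has rank 1. Corank 1: A-series; mu = 8 gives A_8.

Type A_8, Milnor number mu = 8.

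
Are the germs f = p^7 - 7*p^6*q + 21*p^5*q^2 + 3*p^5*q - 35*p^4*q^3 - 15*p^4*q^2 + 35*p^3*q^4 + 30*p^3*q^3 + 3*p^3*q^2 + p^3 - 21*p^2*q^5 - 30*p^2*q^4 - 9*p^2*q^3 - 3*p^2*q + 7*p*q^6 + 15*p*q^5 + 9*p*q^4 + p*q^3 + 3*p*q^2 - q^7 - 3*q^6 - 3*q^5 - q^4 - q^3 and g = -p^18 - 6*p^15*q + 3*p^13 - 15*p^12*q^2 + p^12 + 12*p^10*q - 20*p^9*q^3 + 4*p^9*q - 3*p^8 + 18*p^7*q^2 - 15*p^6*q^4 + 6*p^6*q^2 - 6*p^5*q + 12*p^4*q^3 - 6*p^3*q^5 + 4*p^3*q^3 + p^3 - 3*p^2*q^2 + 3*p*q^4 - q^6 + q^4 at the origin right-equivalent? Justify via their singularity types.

The Hessian of f at 0 has rank 0. Corank 2; j^3 = (p - q)^3 is a perfect cube, so E-series; the 4-jet and mu = 7 give E_7. The Hessian of g at 0 has rank 0. Corank 2; j^3 = p^3 is a perfect cube, so E-series; the 4-jet and mu = 6 give E_6. f is E_7 but g is E_6, hence not right-equivalent.

No.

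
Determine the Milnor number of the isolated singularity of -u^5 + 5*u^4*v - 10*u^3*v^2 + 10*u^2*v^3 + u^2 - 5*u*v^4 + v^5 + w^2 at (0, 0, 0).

4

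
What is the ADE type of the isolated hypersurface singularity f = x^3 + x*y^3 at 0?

E7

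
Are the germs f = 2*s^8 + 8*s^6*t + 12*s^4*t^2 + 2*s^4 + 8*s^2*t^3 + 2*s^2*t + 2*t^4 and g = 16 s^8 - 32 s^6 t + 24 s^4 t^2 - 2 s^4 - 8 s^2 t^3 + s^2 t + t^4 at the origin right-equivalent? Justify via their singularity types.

The Hessian of f at 0 has rank 0. Corank 2; j^3 = 2*s^2*t has shape L^2 M (L != M), so D-series; mu = 5 gives D_5. The Hessian of g at 0 has rank 0. Corank 2; j^3 = s^2*t has shape L^2 M (L != M), so D-series; mu = 5 gives D_5. Both have type D_5, hence right-equivalent.

Yes.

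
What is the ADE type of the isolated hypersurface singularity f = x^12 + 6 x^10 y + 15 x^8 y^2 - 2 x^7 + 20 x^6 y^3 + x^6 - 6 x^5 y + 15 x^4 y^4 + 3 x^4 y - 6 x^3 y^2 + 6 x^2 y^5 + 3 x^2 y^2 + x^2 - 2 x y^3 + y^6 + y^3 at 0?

A_2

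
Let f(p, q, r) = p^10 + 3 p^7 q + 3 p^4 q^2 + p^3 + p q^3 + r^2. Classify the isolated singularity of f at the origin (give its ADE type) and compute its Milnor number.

The Hessian of f at 0 is [[0, 0, 0], [0, 0, 0], [0, 0, 2]] with rank 1, so corank 2. A Groebner basis of the Jacobian ideal J(f) in C{p,q,r} is {p^3, p*q^2, 3*p^2 + q^3, r}; counting standard monomials gives mu = 7. Corank 2; j^3 = p^3 is a perfect cube, so E-series; the 4-jet and mu = 7 give E_7.

Type E_{7}, Milnor number mu = 7.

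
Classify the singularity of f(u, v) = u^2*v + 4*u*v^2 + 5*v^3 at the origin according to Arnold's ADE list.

D_4

The Hessian of f at 0 has rank 0. Corank 2; j^3 = v*(u^2 + 4*u*v + 5*v^2) splits into three distinct lines over C (the quadratic factor has nonzero discriminant), so D_4.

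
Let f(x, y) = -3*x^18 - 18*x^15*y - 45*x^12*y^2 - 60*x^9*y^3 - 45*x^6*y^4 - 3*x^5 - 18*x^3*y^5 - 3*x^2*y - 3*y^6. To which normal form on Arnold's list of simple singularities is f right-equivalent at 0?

The Hessian of f at 0 is [[0, 0], [0, 0]] with rank 0, so corank 2. A Groebner basis of the Jacobian ideal J(f) in C{x,y} is {x^2/6 + y^5, x^3, x*y}; counting standard monomials gives mu = 7. Corank 2; j^3 = -3*x^2*y has shape L^2 M (L != M), so D-series; mu = 7 gives D_7.

D_{7}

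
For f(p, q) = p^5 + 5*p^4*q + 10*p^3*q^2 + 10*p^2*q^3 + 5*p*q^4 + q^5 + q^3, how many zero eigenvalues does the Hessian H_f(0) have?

2

Hessian at 0 has rank 0.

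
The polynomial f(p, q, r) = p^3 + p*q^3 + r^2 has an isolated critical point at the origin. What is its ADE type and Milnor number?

Type E_{7}, Milnor number mu = 7.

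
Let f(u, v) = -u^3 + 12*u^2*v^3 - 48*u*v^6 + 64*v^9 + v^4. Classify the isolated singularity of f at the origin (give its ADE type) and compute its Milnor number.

Type E6, Milnor number mu = 6.

The Hessian of f at 0 is [[0, 0], [0, 0]] with rank 0, so corank 2. A Groebner basis of the Jacobian ideal J(f) in C{u,v} is {v^3, u^2}; counting standard monomials gives mu = 6. Corank 2; j^3 = -u^3 is a perfect cube, so E-series; the 4-jet and mu = 6 give E_6.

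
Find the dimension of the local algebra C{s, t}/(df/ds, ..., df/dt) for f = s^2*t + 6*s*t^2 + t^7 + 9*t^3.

8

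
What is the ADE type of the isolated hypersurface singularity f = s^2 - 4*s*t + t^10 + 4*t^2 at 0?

A_{9}

The Hessian of f at 0 is [[2, -4], [-4, 8]] with rank 1, so corank 1. A Groebner basis of the Jacobian ideal J(f) in C{s,t} is {t^9, s - 2*t}; counting standard monomials gives mu = 9. Corank 1: A-series; mu = 9 gives A_9.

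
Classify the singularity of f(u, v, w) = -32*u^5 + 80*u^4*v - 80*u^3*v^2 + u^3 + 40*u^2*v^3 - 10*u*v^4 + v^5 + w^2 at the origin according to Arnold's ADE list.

The Hessian of f at 0 has rank 1. Corank 2; j^3 = u^3 is a perfect cube, so E-series; the 5-jet and mu = 8 give E_8.

E8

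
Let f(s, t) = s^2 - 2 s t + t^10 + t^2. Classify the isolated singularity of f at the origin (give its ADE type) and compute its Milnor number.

Type A_9, Milnor number mu = 9.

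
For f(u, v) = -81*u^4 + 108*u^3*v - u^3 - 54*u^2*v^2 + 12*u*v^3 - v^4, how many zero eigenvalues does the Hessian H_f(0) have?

2

The Hessian at 0 is [[0, 0], [0, 0]] of rank 0; hence corank 2.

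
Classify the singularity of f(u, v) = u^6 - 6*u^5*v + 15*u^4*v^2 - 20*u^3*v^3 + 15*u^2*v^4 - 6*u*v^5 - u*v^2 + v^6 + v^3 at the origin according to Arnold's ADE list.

The Hessian of f at 0 has rank 0. Corank 2; j^3 = -v^2*(u - v) has shape L^2 M (L != M), so D-series; mu = 7 gives D_7.

D_{7}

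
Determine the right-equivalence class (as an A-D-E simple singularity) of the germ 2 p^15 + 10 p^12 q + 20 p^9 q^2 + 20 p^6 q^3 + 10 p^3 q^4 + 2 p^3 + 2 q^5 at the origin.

The Hessian of f at 0 has rank 0. Corank 2; j^3 = 2*p^3 is a perfect cube, so E-series; the 5-jet and mu = 8 give E_8.

E_8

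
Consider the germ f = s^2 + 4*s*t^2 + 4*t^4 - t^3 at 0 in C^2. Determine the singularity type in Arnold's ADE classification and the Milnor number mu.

Type A_2, Milnor number mu = 2.

The Hessian of f at 0 is [[2, 0], [0, 0]] with rank 1, so corank 1. A Groebner basis of the Jacobian ideal J(f) in C{s,t} is {t^2, s}; counting standard monomials gives mu = 2. Corank 1: A-series; mu = 2 gives A_2.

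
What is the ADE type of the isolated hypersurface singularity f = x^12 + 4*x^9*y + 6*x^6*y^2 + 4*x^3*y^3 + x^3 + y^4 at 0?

E6

The Hessian of f at 0 is [[0, 0], [0, 0]] with rank 0, so corank 2. A Groebner basis of the Jacobian ideal J(f) in C{x,y} is {y^3, x^2}; counting standard monomials gives mu = 6. Corank 2; j^3 = x^3 is a perfect cube, so E-series; the 4-jet and mu = 6 give E_6.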